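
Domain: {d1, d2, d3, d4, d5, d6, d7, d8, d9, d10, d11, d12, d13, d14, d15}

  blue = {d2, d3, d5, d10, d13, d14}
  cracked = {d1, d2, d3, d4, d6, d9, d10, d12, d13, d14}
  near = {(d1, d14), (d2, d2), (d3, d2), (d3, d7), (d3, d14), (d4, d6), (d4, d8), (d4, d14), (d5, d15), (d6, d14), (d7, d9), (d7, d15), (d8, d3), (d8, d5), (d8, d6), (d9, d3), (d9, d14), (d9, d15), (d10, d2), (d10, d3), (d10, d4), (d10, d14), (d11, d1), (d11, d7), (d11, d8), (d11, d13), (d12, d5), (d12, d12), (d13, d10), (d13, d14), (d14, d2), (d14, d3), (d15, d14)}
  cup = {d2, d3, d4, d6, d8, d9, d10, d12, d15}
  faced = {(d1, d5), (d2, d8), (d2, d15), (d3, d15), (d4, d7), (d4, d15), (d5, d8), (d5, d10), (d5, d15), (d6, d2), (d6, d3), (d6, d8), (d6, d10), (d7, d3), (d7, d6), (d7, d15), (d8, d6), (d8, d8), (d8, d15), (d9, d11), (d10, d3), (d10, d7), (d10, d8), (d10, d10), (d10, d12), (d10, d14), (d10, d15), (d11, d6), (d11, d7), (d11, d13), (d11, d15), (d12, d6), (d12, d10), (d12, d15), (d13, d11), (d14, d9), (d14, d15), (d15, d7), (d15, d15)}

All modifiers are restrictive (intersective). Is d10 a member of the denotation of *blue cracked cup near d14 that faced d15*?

⟦near d14⟧ = {x : ⟨x, d14⟩ ∈ ⟦near⟧} = {d1, d3, d4, d6, d9, d10, d13, d15}
⟦that faced d15⟧ = {x : ⟨x, d15⟩ ∈ ⟦faced⟧} = {d2, d3, d4, d5, d7, d8, d10, d11, d12, d14, d15}
⟦cup⟧ = {d2, d3, d4, d6, d8, d9, d10, d12, d15}
… ∩ ⟦near d14⟧ = {d2, d3, d4, d6, d8, d9, d10, d12, d15} ∩ {d1, d3, d4, d6, d9, d10, d13, d15} = {d3, d4, d6, d9, d10, d15}
… ∩ ⟦that faced d15⟧ = {d3, d4, d6, d9, d10, d15} ∩ {d2, d3, d4, d5, d7, d8, d10, d11, d12, d14, d15} = {d3, d4, d10, d15}
… ∩ ⟦blue⟧ = {d3, d4, d10, d15} ∩ {d2, d3, d5, d10, d13, d14} = {d3, d10}
… ∩ ⟦cracked⟧ = {d3, d10} ∩ {d1, d2, d3, d4, d6, d9, d10, d12, d13, d14} = {d3, d10}
⟦blue cracked cup near d14 that faced d15⟧ = {d3, d10}; d10 ∈ this set.

yes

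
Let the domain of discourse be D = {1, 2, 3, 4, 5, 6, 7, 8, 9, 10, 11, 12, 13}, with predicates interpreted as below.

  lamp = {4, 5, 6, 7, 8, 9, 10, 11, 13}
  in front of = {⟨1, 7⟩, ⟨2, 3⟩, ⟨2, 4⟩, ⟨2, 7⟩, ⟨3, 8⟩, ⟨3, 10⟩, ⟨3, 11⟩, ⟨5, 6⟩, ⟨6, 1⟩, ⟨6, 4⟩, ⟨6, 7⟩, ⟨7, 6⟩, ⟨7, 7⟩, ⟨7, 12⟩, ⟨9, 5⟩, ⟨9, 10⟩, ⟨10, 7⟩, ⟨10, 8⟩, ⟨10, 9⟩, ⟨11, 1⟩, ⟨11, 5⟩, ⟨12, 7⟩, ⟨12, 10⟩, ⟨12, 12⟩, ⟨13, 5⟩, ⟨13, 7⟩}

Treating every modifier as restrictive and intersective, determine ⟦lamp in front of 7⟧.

{6, 7, 10, 13}

⟦in front of 7⟧ = {x : ⟨x, 7⟩ ∈ ⟦in front of⟧} = {1, 2, 6, 7, 10, 12, 13}
⟦lamp⟧ = {4, 5, 6, 7, 8, 9, 10, 11, 13}
… ∩ ⟦in front of 7⟧ = {4, 5, 6, 7, 8, 9, 10, 11, 13} ∩ {1, 2, 6, 7, 10, 12, 13} = {6, 7, 10, 13}
So ⟦lamp in front of 7⟧ = {6, 7, 10, 13}.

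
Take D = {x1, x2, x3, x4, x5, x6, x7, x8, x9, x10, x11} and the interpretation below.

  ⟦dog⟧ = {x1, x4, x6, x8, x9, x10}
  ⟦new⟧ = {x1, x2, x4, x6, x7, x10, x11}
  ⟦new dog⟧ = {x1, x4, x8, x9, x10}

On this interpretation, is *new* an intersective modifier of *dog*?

⟦new⟧ ∩ ⟦dog⟧ = {x1, x2, x4, x6, x7, x10, x11} ∩ {x1, x4, x6, x8, x9, x10} = {x1, x4, x6, x10}
Observed ⟦new dog⟧ = {x1, x4, x8, x9, x10}.
These differ, so the modifier is not intersective in this model.

no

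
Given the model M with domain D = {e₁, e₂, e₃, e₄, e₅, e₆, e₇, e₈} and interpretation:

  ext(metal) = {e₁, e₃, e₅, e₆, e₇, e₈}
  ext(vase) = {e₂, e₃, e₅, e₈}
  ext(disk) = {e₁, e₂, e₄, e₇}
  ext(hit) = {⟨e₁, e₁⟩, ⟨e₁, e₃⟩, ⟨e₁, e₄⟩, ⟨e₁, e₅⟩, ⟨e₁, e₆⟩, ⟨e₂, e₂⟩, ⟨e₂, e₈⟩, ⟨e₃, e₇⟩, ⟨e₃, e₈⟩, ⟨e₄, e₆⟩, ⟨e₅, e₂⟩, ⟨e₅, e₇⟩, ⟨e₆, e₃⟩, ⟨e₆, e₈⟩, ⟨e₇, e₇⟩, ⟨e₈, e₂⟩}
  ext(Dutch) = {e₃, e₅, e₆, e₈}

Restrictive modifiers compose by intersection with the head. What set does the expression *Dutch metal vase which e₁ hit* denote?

⟦which e₁ hit⟧ = {x : ⟨e₁, x⟩ ∈ ⟦hit⟧} = {e₁, e₃, e₄, e₅, e₆}
⟦vase⟧ = {e₂, e₃, e₅, e₈}
… ∩ ⟦which e₁ hit⟧ = {e₂, e₃, e₅, e₈} ∩ {e₁, e₃, e₄, e₅, e₆} = {e₃, e₅}
… ∩ ⟦Dutch⟧ = {e₃, e₅} ∩ {e₃, e₅, e₆, e₈} = {e₃, e₅}
… ∩ ⟦metal⟧ = {e₃, e₅} ∩ {e₁, e₃, e₅, e₆, e₇, e₈} = {e₃, e₅}
So ⟦Dutch metal vase which e₁ hit⟧ = {e₃, e₅}.

{e₃, e₅}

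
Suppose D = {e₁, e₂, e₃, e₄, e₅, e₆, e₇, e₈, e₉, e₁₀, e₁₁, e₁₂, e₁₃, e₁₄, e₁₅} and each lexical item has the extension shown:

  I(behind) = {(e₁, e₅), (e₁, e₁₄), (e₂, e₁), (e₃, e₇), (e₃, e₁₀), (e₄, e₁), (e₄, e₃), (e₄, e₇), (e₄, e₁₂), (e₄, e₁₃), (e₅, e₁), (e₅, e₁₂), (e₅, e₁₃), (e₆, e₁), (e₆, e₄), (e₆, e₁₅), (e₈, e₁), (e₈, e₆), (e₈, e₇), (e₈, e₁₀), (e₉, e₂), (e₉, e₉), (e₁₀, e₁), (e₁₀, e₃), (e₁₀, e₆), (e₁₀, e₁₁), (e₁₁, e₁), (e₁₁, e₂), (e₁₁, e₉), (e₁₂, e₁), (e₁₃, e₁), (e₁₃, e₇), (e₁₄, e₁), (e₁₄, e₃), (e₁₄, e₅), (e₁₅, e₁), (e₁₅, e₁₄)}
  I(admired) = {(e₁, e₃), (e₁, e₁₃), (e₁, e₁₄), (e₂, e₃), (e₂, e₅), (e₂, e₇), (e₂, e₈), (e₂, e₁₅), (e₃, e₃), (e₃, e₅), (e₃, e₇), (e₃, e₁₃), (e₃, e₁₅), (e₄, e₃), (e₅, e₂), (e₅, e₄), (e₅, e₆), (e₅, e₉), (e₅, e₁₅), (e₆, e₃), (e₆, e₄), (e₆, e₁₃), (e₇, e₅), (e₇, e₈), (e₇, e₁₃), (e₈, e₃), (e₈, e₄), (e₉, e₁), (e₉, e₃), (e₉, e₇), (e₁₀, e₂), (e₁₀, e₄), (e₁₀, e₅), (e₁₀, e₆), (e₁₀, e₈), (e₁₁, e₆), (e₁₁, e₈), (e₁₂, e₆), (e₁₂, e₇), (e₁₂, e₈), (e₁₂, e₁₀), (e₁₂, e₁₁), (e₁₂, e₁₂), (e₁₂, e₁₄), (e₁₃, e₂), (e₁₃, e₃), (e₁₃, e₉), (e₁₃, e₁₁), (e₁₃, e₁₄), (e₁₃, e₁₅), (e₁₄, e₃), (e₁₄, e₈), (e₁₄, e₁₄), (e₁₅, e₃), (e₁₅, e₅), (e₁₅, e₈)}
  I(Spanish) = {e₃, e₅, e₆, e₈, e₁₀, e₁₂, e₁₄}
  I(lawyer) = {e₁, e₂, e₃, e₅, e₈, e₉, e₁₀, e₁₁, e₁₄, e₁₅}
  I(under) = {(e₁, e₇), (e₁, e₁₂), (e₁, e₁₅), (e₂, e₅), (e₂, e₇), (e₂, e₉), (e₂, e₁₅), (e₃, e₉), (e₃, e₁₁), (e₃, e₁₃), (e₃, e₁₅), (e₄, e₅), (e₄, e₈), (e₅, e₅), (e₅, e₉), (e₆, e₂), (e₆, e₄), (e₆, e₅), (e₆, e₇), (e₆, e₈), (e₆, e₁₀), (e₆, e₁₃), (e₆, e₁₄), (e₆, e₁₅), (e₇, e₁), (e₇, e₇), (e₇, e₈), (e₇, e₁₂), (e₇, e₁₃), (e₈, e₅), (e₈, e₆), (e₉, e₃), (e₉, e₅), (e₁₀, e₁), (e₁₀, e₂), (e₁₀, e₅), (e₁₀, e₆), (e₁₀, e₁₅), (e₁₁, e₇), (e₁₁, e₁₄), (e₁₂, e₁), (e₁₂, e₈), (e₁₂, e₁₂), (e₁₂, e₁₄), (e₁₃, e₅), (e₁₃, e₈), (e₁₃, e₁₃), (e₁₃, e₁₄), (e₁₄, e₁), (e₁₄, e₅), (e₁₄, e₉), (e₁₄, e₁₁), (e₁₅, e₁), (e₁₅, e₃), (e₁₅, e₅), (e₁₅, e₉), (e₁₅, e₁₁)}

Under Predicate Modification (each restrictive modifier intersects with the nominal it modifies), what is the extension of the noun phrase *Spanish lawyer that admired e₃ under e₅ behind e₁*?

⟦that admired e₃⟧ = {x : ⟨x, e₃⟩ ∈ ⟦admired⟧} = {e₁, e₂, e₃, e₄, e₆, e₈, e₉, e₁₃, e₁₄, e₁₅}
⟦under e₅⟧ = {x : ⟨x, e₅⟩ ∈ ⟦under⟧} = {e₂, e₄, e₅, e₆, e₈, e₉, e₁₀, e₁₃, e₁₄, e₁₅}
⟦behind e₁⟧ = {x : ⟨x, e₁⟩ ∈ ⟦behind⟧} = {e₂, e₄, e₅, e₆, e₈, e₁₀, e₁₁, e₁₂, e₁₃, e₁₄, e₁₅}
⟦lawyer⟧ = {e₁, e₂, e₃, e₅, e₈, e₉, e₁₀, e₁₁, e₁₄, e₁₅}
… ∩ ⟦that admired e₃⟧ = {e₁, e₂, e₃, e₅, e₈, e₉, e₁₀, e₁₁, e₁₄, e₁₅} ∩ {e₁, e₂, e₃, e₄, e₆, e₈, e₉, e₁₃, e₁₄, e₁₅} = {e₁, e₂, e₃, e₈, e₉, e₁₄, e₁₅}
… ∩ ⟦under e₅⟧ = {e₁, e₂, e₃, e₈, e₉, e₁₄, e₁₅} ∩ {e₂, e₄, e₅, e₆, e₈, e₉, e₁₀, e₁₃, e₁₄, e₁₅} = {e₂, e₈, e₉, e₁₄, e₁₅}
… ∩ ⟦behind e₁⟧ = {e₂, e₈, e₉, e₁₄, e₁₅} ∩ {e₂, e₄, e₅, e₆, e₈, e₁₀, e₁₁, e₁₂, e₁₃, e₁₄, e₁₅} = {e₂, e₈, e₁₄, e₁₅}
… ∩ ⟦Spanish⟧ = {e₂, e₈, e₁₄, e₁₅} ∩ {e₃, e₅, e₆, e₈, e₁₀, e₁₂, e₁₄} = {e₈, e₁₄}
So ⟦Spanish lawyer that admired e₃ under e₅ behind e₁⟧ = {e₈, e₁₄}.

{e₈, e₁₄}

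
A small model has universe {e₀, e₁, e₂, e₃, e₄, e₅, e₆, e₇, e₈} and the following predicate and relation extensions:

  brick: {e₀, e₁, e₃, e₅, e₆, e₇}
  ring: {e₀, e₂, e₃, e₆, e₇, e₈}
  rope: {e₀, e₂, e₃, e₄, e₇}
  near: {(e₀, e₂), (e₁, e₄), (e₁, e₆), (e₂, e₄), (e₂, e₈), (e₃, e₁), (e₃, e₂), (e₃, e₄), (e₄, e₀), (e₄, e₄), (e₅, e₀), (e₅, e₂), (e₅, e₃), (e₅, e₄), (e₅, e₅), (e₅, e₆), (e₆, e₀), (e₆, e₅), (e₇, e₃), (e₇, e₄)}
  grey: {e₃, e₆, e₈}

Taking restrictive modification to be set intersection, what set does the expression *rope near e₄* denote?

⟦near e₄⟧ = {x : ⟨x, e₄⟩ ∈ ⟦near⟧} = {e₁, e₂, e₃, e₄, e₅, e₇}
⟦rope⟧ = {e₀, e₂, e₃, e₄, e₇}
… ∩ ⟦near e₄⟧ = {e₀, e₂, e₃, e₄, e₇} ∩ {e₁, e₂, e₃, e₄, e₅, e₇} = {e₂, e₃, e₄, e₇}
So ⟦rope near e₄⟧ = {e₂, e₃, e₄, e₇}.

{e₂, e₃, e₄, e₇}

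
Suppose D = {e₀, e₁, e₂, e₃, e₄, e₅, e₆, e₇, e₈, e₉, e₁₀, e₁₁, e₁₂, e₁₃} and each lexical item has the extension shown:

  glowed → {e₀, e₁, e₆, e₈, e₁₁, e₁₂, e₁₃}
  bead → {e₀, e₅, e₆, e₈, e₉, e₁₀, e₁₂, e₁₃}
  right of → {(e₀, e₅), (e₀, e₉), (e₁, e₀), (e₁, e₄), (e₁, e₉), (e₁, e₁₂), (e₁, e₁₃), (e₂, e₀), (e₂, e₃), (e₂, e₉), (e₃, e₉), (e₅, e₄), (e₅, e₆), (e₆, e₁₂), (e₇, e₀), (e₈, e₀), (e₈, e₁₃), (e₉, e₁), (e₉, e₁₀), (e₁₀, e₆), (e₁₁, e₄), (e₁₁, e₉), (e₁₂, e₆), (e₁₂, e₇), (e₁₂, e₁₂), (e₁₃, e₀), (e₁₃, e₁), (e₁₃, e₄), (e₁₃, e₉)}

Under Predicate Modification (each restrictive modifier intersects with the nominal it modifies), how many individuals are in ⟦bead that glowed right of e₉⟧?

⟦that glowed⟧ = ⟦glowed⟧ = {e₀, e₁, e₆, e₈, e₁₁, e₁₂, e₁₃}
⟦right of e₉⟧ = {x : ⟨x, e₉⟩ ∈ ⟦right of⟧} = {e₀, e₁, e₂, e₃, e₁₁, e₁₃}
⟦bead⟧ = {e₀, e₅, e₆, e₈, e₉, e₁₀, e₁₂, e₁₃}
… ∩ ⟦that glowed⟧ = {e₀, e₅, e₆, e₈, e₉, e₁₀, e₁₂, e₁₃} ∩ {e₀, e₁, e₆, e₈, e₁₁, e₁₂, e₁₃} = {e₀, e₆, e₈, e₁₂, e₁₃}
… ∩ ⟦right of e₉⟧ = {e₀, e₆, e₈, e₁₂, e₁₃} ∩ {e₀, e₁, e₂, e₃, e₁₁, e₁₃} = {e₀, e₁₃}
⟦bead that glowed right of e₉⟧ = {e₀, e₁₃}, so the cardinality is 2.

2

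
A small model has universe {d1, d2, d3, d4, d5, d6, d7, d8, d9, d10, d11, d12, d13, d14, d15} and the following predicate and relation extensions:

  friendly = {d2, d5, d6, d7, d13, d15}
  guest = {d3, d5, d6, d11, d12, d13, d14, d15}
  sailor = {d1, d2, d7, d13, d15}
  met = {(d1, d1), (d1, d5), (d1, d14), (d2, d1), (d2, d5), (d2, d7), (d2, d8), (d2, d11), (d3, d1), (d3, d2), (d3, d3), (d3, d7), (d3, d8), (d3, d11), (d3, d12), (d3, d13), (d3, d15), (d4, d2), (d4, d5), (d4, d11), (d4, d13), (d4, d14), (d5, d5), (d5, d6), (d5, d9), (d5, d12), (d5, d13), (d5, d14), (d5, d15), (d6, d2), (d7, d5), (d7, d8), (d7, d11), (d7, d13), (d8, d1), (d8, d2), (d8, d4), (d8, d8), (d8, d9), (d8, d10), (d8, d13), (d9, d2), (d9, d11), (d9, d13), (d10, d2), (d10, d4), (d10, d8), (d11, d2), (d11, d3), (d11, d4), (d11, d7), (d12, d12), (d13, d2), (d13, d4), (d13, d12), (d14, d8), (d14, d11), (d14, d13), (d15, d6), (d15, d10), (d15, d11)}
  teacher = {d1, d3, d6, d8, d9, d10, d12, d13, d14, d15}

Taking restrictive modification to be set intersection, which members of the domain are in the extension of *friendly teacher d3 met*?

{d13, d15}

⟦d3 met⟧ = {x : ⟨d3, x⟩ ∈ ⟦met⟧} = {d1, d2, d3, d7, d8, d11, d12, d13, d15}
⟦teacher⟧ = {d1, d3, d6, d8, d9, d10, d12, d13, d14, d15}
… ∩ ⟦d3 met⟧ = {d1, d3, d6, d8, d9, d10, d12, d13, d14, d15} ∩ {d1, d2, d3, d7, d8, d11, d12, d13, d15} = {d1, d3, d8, d12, d13, d15}
… ∩ ⟦friendly⟧ = {d1, d3, d8, d12, d13, d15} ∩ {d2, d5, d6, d7, d13, d15} = {d13, d15}
So ⟦friendly teacher d3 met⟧ = {d13, d15}.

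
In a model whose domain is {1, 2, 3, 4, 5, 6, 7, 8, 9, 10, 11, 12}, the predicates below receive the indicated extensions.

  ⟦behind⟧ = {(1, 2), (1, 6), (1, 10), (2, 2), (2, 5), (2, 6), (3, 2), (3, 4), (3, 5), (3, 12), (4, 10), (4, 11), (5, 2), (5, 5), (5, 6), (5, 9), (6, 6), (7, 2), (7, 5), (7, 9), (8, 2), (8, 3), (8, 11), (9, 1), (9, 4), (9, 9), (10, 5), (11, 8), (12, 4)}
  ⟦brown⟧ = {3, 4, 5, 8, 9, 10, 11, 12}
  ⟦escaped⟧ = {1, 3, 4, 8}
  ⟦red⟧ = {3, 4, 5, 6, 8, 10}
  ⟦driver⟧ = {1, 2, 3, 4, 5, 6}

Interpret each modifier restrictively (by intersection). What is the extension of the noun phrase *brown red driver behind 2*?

⟦behind 2⟧ = {x : ⟨x, 2⟩ ∈ ⟦behind⟧} = {1, 2, 3, 5, 7, 8}
⟦driver⟧ = {1, 2, 3, 4, 5, 6}
… ∩ ⟦behind 2⟧ = {1, 2, 3, 4, 5, 6} ∩ {1, 2, 3, 5, 7, 8} = {1, 2, 3, 5}
… ∩ ⟦brown⟧ = {1, 2, 3, 5} ∩ {3, 4, 5, 8, 9, 10, 11, 12} = {3, 5}
… ∩ ⟦red⟧ = {3, 5} ∩ {3, 4, 5, 6, 8, 10} = {3, 5}
So ⟦brown red driver behind 2⟧ = {3, 5}.

{3, 5}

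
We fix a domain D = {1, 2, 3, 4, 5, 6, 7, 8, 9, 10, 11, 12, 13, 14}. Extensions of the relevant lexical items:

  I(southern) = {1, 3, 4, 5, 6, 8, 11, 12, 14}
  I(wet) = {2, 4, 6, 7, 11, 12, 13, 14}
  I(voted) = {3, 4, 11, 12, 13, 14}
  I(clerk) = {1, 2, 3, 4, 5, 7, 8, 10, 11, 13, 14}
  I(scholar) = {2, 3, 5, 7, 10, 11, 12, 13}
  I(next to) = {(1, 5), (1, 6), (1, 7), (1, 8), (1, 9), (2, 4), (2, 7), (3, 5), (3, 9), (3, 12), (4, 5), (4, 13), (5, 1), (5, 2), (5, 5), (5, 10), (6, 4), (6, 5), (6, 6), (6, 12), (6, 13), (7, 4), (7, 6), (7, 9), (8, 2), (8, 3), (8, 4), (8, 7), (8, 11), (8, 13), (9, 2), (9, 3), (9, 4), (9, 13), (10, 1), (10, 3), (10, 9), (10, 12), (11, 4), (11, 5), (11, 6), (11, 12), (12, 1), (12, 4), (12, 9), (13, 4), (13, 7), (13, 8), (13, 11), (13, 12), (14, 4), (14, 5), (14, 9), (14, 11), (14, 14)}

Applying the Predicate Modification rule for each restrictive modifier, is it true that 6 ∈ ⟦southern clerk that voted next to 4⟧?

⟦that voted⟧ = ⟦voted⟧ = {3, 4, 11, 12, 13, 14}
⟦next to 4⟧ = {x : ⟨x, 4⟩ ∈ ⟦next to⟧} = {2, 6, 7, 8, 9, 11, 12, 13, 14}
⟦clerk⟧ = {1, 2, 3, 4, 5, 7, 8, 10, 11, 13, 14}
… ∩ ⟦that voted⟧ = {1, 2, 3, 4, 5, 7, 8, 10, 11, 13, 14} ∩ {3, 4, 11, 12, 13, 14} = {3, 4, 11, 13, 14}
… ∩ ⟦next to 4⟧ = {3, 4, 11, 13, 14} ∩ {2, 6, 7, 8, 9, 11, 12, 13, 14} = {11, 13, 14}
… ∩ ⟦southern⟧ = {11, 13, 14} ∩ {1, 3, 4, 5, 6, 8, 11, 12, 14} = {11, 14}
⟦southern clerk that voted next to 4⟧ = {11, 14}; 6 ∉ this set.

no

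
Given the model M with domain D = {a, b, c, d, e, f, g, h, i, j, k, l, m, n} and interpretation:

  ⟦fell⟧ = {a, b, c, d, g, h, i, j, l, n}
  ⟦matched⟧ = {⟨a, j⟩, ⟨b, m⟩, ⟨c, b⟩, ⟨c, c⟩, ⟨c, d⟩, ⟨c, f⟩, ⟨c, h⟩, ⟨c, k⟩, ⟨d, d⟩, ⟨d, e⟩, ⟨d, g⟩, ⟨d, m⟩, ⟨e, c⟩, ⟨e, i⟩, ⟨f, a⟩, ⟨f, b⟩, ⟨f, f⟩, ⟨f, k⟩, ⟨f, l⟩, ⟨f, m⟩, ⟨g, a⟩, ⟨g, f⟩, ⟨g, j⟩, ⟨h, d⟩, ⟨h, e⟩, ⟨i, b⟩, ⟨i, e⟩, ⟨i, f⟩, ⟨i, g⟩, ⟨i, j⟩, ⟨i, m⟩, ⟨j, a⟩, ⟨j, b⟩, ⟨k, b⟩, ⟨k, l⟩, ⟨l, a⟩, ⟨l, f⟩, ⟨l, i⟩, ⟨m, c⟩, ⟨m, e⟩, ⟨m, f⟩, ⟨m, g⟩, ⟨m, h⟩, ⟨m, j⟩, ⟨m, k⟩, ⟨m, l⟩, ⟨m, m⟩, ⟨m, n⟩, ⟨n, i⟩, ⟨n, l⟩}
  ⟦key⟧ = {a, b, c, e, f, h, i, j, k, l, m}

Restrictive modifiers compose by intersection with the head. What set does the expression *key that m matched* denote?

{c, e, f, h, j, k, l, m}

⟦that m matched⟧ = {x : ⟨m, x⟩ ∈ ⟦matched⟧} = {c, e, f, g, h, j, k, l, m, n}
⟦key⟧ = {a, b, c, e, f, h, i, j, k, l, m}
… ∩ ⟦that m matched⟧ = {a, b, c, e, f, h, i, j, k, l, m} ∩ {c, e, f, g, h, j, k, l, m, n} = {c, e, f, h, j, k, l, m}
So ⟦key that m matched⟧ = {c, e, f, h, j, k, l, m}.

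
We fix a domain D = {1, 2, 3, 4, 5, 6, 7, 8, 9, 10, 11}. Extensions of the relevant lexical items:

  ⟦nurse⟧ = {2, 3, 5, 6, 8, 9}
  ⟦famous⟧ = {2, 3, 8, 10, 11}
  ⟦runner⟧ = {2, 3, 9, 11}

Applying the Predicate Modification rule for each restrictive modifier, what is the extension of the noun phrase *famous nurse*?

⟦nurse⟧ = {2, 3, 5, 6, 8, 9}
… ∩ ⟦famous⟧ = {2, 3, 5, 6, 8, 9} ∩ {2, 3, 8, 10, 11} = {2, 3, 8}
So ⟦famous nurse⟧ = {2, 3, 8}.

{2, 3, 8}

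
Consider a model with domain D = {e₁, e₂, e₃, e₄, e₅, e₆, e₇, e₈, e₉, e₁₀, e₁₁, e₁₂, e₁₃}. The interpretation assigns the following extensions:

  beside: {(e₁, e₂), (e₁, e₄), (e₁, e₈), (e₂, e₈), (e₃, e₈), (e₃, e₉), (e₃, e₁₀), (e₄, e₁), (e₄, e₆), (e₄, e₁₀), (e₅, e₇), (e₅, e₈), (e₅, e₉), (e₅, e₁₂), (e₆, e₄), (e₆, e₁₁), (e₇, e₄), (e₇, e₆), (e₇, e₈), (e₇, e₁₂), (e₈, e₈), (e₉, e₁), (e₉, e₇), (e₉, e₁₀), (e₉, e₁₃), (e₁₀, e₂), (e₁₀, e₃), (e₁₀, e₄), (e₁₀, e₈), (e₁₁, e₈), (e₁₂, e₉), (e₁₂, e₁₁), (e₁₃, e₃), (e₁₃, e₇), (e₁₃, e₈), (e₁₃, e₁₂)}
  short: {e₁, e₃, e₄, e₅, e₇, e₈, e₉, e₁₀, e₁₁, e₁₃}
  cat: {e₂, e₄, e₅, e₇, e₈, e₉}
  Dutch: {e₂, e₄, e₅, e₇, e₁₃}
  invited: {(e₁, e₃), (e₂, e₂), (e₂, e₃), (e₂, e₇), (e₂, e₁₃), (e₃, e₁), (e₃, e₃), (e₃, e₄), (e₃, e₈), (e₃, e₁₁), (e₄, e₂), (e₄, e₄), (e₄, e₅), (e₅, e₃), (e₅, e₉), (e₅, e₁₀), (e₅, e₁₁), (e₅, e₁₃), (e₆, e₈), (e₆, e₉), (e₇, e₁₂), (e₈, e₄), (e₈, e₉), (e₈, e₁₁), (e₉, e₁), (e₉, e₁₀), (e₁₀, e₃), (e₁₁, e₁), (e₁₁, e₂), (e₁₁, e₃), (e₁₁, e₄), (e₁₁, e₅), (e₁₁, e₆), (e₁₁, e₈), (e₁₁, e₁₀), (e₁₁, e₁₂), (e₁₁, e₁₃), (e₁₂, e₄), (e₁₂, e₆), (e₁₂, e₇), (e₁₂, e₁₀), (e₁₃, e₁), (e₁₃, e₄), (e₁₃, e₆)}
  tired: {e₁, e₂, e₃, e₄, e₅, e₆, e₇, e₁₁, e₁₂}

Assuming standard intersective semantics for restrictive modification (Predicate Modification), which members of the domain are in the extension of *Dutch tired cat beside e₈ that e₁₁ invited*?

{e₂, e₅}

⟦beside e₈⟧ = {x : ⟨x, e₈⟩ ∈ ⟦beside⟧} = {e₁, e₂, e₃, e₅, e₇, e₈, e₁₀, e₁₁, e₁₃}
⟦that e₁₁ invited⟧ = {x : ⟨e₁₁, x⟩ ∈ ⟦invited⟧} = {e₁, e₂, e₃, e₄, e₅, e₆, e₈, e₁₀, e₁₂, e₁₃}
⟦cat⟧ = {e₂, e₄, e₅, e₇, e₈, e₉}
… ∩ ⟦beside e₈⟧ = {e₂, e₄, e₅, e₇, e₈, e₉} ∩ {e₁, e₂, e₃, e₅, e₇, e₈, e₁₀, e₁₁, e₁₃} = {e₂, e₅, e₇, e₈}
… ∩ ⟦that e₁₁ invited⟧ = {e₂, e₅, e₇, e₈} ∩ {e₁, e₂, e₃, e₄, e₅, e₆, e₈, e₁₀, e₁₂, e₁₃} = {e₂, e₅, e₈}
… ∩ ⟦Dutch⟧ = {e₂, e₅, e₈} ∩ {e₂, e₄, e₅, e₇, e₁₃} = {e₂, e₅}
… ∩ ⟦tired⟧ = {e₂, e₅} ∩ {e₁, e₂, e₃, e₄, e₅, e₆, e₇, e₁₁, e₁₂} = {e₂, e₅}
So ⟦Dutch tired cat beside e₈ that e₁₁ invited⟧ = {e₂, e₅}.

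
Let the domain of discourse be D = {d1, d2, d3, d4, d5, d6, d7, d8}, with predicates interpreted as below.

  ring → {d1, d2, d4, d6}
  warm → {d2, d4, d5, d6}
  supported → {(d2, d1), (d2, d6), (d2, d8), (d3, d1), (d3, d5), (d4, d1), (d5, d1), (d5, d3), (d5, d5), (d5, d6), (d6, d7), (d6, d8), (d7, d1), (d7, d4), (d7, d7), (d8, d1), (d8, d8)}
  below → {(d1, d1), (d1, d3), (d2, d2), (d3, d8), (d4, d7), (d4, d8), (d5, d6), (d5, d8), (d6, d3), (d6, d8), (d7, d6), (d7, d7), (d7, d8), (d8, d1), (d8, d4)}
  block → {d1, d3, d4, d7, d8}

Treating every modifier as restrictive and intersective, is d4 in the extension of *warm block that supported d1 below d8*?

yes

⟦that supported d1⟧ = {x : ⟨x, d1⟩ ∈ ⟦supported⟧} = {d2, d3, d4, d5, d7, d8}
⟦below d8⟧ = {x : ⟨x, d8⟩ ∈ ⟦below⟧} = {d3, d4, d5, d6, d7}
⟦block⟧ = {d1, d3, d4, d7, d8}
… ∩ ⟦that supported d1⟧ = {d1, d3, d4, d7, d8} ∩ {d2, d3, d4, d5, d7, d8} = {d3, d4, d7, d8}
… ∩ ⟦below d8⟧ = {d3, d4, d7, d8} ∩ {d3, d4, d5, d6, d7} = {d3, d4, d7}
… ∩ ⟦warm⟧ = {d3, d4, d7} ∩ {d2, d4, d5, d6} = {d4}
⟦warm block that supported d1 below d8⟧ = {d4}; d4 ∈ this set.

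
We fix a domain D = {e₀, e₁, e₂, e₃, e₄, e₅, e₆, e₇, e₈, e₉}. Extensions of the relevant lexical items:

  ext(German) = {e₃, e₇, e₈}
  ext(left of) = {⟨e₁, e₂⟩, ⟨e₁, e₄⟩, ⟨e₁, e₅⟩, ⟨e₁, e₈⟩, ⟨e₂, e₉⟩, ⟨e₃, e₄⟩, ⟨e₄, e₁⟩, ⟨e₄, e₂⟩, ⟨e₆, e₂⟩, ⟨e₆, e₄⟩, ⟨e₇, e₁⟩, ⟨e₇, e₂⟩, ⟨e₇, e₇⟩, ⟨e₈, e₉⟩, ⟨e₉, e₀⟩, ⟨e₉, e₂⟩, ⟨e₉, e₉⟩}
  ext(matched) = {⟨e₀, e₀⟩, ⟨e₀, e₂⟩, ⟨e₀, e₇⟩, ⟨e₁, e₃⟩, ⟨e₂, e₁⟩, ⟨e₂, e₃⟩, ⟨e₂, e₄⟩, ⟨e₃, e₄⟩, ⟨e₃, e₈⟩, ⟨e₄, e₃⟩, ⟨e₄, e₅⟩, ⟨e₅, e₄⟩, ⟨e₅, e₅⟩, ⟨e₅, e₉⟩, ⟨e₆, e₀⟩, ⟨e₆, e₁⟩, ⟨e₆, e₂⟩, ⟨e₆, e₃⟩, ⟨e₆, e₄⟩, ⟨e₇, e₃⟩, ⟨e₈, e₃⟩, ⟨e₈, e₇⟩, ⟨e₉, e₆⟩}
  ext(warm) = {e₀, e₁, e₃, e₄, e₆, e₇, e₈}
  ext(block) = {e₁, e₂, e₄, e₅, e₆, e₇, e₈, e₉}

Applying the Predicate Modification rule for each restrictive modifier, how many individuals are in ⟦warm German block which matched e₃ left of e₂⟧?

⟦which matched e₃⟧ = {x : ⟨x, e₃⟩ ∈ ⟦matched⟧} = {e₁, e₂, e₄, e₆, e₇, e₈}
⟦left of e₂⟧ = {x : ⟨x, e₂⟩ ∈ ⟦left of⟧} = {e₁, e₄, e₆, e₇, e₉}
⟦block⟧ = {e₁, e₂, e₄, e₅, e₆, e₇, e₈, e₉}
… ∩ ⟦which matched e₃⟧ = {e₁, e₂, e₄, e₅, e₆, e₇, e₈, e₉} ∩ {e₁, e₂, e₄, e₆, e₇, e₈} = {e₁, e₂, e₄, e₆, e₇, e₈}
… ∩ ⟦left of e₂⟧ = {e₁, e₂, e₄, e₆, e₇, e₈} ∩ {e₁, e₄, e₆, e₇, e₉} = {e₁, e₄, e₆, e₇}
… ∩ ⟦warm⟧ = {e₁, e₄, e₆, e₇} ∩ {e₀, e₁, e₃, e₄, e₆, e₇, e₈} = {e₁, e₄, e₆, e₇}
… ∩ ⟦German⟧ = {e₁, e₄, e₆, e₇} ∩ {e₃, e₇, e₈} = {e₇}
⟦warm German block which matched e₃ left of e₂⟧ = {e₇}, so the cardinality is 1.

1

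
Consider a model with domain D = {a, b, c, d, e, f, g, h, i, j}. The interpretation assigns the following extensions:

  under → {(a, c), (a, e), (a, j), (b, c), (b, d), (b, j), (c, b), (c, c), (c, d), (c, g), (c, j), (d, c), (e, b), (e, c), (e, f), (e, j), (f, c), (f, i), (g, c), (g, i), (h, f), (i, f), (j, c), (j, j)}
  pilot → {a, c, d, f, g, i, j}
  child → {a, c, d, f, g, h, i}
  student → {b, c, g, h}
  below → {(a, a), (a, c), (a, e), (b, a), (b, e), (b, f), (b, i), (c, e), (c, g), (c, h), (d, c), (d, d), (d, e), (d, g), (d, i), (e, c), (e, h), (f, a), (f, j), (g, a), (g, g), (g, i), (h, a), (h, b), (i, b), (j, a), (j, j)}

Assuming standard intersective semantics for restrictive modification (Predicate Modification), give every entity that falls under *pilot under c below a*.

⟦under c⟧ = {x : ⟨x, c⟩ ∈ ⟦under⟧} = {a, b, c, d, e, f, g, j}
⟦below a⟧ = {x : ⟨x, a⟩ ∈ ⟦below⟧} = {a, b, f, g, h, j}
⟦pilot⟧ = {a, c, d, f, g, i, j}
… ∩ ⟦under c⟧ = {a, c, d, f, g, i, j} ∩ {a, b, c, d, e, f, g, j} = {a, c, d, f, g, j}
… ∩ ⟦below a⟧ = {a, c, d, f, g, j} ∩ {a, b, f, g, h, j} = {a, f, g, j}
So ⟦pilot under c below a⟧ = {a, f, g, j}.

{a, f, g, j}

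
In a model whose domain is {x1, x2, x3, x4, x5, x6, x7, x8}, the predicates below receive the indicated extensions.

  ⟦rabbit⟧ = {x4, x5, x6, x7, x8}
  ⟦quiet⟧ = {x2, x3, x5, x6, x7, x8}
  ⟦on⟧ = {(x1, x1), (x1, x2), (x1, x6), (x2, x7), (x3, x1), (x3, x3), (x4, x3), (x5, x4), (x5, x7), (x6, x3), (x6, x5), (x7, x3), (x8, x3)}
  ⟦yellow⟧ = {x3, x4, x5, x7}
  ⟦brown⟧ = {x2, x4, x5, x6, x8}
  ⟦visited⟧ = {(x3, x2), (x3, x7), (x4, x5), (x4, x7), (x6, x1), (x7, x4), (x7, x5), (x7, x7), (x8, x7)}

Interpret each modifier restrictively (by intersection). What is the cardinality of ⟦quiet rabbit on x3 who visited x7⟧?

2

⟦on x3⟧ = {x : ⟨x, x3⟩ ∈ ⟦on⟧} = {x3, x4, x6, x7, x8}
⟦who visited x7⟧ = {x : ⟨x, x7⟩ ∈ ⟦visited⟧} = {x3, x4, x7, x8}
⟦rabbit⟧ = {x4, x5, x6, x7, x8}
… ∩ ⟦on x3⟧ = {x4, x5, x6, x7, x8} ∩ {x3, x4, x6, x7, x8} = {x4, x6, x7, x8}
… ∩ ⟦who visited x7⟧ = {x4, x6, x7, x8} ∩ {x3, x4, x7, x8} = {x4, x7, x8}
… ∩ ⟦quiet⟧ = {x4, x7, x8} ∩ {x2, x3, x5, x6, x7, x8} = {x7, x8}
⟦quiet rabbit on x3 who visited x7⟧ = {x7, x8}, so the cardinality is 2.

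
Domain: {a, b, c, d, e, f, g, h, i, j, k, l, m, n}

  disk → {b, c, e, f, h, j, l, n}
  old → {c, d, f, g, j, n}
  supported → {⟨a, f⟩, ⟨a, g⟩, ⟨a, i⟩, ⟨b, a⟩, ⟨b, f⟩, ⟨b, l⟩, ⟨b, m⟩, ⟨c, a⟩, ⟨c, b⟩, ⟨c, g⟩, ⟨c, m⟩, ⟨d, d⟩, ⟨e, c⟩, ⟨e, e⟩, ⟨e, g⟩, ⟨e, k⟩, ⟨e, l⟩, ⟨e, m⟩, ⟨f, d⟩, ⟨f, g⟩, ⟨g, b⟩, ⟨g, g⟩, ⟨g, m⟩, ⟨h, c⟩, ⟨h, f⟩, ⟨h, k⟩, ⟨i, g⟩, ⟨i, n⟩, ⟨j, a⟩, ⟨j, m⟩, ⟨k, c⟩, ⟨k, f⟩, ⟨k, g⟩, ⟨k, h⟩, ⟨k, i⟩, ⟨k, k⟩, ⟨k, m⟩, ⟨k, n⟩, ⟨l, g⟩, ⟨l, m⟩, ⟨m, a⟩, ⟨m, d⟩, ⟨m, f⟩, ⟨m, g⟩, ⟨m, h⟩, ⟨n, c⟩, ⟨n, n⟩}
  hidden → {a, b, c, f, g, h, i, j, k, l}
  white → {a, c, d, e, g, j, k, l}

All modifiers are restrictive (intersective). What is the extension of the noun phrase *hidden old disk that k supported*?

{c, f}

⟦that k supported⟧ = {x : ⟨k, x⟩ ∈ ⟦supported⟧} = {c, f, g, h, i, k, m, n}
⟦disk⟧ = {b, c, e, f, h, j, l, n}
… ∩ ⟦that k supported⟧ = {b, c, e, f, h, j, l, n} ∩ {c, f, g, h, i, k, m, n} = {c, f, h, n}
… ∩ ⟦hidden⟧ = {c, f, h, n} ∩ {a, b, c, f, g, h, i, j, k, l} = {c, f, h}
… ∩ ⟦old⟧ = {c, f, h} ∩ {c, d, f, g, j, n} = {c, f}
So ⟦hidden old disk that k supported⟧ = {c, f}.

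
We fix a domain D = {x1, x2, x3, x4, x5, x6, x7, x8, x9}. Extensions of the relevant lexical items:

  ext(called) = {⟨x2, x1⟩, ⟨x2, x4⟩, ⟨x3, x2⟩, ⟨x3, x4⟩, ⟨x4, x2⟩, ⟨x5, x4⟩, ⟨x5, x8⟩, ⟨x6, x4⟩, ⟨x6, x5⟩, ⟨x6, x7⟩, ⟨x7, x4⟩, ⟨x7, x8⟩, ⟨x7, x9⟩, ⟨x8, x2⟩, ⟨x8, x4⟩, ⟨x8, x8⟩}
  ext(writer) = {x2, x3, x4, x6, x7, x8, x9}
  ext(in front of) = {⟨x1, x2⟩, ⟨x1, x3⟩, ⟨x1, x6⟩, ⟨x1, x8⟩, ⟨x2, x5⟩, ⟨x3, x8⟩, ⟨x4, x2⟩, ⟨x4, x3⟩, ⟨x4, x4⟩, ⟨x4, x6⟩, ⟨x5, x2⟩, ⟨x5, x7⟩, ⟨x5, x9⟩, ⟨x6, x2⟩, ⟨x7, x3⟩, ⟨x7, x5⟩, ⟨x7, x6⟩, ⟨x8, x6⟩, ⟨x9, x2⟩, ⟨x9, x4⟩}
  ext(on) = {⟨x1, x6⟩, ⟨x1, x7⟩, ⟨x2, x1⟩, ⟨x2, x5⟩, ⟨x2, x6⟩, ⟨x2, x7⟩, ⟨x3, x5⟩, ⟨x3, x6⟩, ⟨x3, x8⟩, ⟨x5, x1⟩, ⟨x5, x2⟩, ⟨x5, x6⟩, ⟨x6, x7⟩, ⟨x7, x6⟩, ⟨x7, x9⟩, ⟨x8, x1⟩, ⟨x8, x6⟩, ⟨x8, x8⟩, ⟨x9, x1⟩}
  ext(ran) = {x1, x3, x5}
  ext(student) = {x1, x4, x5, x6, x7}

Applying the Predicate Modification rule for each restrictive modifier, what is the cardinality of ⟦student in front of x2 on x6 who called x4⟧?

1

⟦in front of x2⟧ = {x : ⟨x, x2⟩ ∈ ⟦in front of⟧} = {x1, x4, x5, x6, x9}
⟦on x6⟧ = {x : ⟨x, x6⟩ ∈ ⟦on⟧} = {x1, x2, x3, x5, x7, x8}
⟦who called x4⟧ = {x : ⟨x, x4⟩ ∈ ⟦called⟧} = {x2, x3, x5, x6, x7, x8}
⟦student⟧ = {x1, x4, x5, x6, x7}
… ∩ ⟦in front of x2⟧ = {x1, x4, x5, x6, x7} ∩ {x1, x4, x5, x6, x9} = {x1, x4, x5, x6}
… ∩ ⟦on x6⟧ = {x1, x4, x5, x6} ∩ {x1, x2, x3, x5, x7, x8} = {x1, x5}
… ∩ ⟦who called x4⟧ = {x1, x5} ∩ {x2, x3, x5, x6, x7, x8} = {x5}
⟦student in front of x2 on x6 who called x4⟧ = {x5}, so the cardinality is 1.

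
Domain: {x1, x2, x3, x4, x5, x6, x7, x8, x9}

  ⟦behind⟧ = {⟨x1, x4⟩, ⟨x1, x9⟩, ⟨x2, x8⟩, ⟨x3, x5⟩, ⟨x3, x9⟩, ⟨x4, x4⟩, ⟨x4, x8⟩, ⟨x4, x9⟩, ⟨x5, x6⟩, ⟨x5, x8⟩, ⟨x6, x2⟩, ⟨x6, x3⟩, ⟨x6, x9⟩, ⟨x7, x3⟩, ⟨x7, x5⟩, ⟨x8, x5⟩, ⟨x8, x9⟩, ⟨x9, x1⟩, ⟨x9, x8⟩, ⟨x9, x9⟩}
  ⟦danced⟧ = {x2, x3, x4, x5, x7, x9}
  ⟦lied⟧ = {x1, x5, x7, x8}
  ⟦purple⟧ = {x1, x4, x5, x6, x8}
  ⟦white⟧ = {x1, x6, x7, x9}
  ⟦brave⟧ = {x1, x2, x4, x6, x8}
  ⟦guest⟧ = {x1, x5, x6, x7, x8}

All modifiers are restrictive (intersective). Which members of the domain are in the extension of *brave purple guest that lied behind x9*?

⟦that lied⟧ = ⟦lied⟧ = {x1, x5, x7, x8}
⟦behind x9⟧ = {x : ⟨x, x9⟩ ∈ ⟦behind⟧} = {x1, x3, x4, x6, x8, x9}
⟦guest⟧ = {x1, x5, x6, x7, x8}
… ∩ ⟦that lied⟧ = {x1, x5, x6, x7, x8} ∩ {x1, x5, x7, x8} = {x1, x5, x7, x8}
… ∩ ⟦behind x9⟧ = {x1, x5, x7, x8} ∩ {x1, x3, x4, x6, x8, x9} = {x1, x8}
… ∩ ⟦brave⟧ = {x1, x8} ∩ {x1, x2, x4, x6, x8} = {x1, x8}
… ∩ ⟦purple⟧ = {x1, x8} ∩ {x1, x4, x5, x6, x8} = {x1, x8}
So ⟦brave purple guest that lied behind x9⟧ = {x1, x8}.

{x1, x8}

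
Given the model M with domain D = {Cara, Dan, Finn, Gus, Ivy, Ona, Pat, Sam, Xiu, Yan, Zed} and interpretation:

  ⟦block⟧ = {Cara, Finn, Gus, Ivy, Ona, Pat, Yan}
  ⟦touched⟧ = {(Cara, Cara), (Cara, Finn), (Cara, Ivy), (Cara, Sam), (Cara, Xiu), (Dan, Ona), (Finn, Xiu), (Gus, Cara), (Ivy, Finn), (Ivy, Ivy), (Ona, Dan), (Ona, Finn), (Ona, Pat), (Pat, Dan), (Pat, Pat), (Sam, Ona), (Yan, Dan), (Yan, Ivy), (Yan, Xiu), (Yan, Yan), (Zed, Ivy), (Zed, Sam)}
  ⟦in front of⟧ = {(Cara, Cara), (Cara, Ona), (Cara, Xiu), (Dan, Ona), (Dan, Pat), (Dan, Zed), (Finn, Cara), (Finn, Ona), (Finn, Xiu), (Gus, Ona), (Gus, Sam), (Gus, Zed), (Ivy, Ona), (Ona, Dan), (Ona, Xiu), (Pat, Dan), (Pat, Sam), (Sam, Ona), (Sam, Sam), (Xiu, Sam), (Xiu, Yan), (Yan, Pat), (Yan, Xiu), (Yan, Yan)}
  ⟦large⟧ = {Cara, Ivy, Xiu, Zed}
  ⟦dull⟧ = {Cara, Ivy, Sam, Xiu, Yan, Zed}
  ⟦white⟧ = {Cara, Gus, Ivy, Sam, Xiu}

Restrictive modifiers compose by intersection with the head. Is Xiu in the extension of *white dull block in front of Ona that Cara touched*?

⟦in front of Ona⟧ = {x : ⟨x, Ona⟩ ∈ ⟦in front of⟧} = {Cara, Dan, Finn, Gus, Ivy, Sam}
⟦that Cara touched⟧ = {x : ⟨Cara, x⟩ ∈ ⟦touched⟧} = {Cara, Finn, Ivy, Sam, Xiu}
⟦block⟧ = {Cara, Finn, Gus, Ivy, Ona, Pat, Yan}
… ∩ ⟦in front of Ona⟧ = {Cara, Finn, Gus, Ivy, Ona, Pat, Yan} ∩ {Cara, Dan, Finn, Gus, Ivy, Sam} = {Cara, Finn, Gus, Ivy}
… ∩ ⟦that Cara touched⟧ = {Cara, Finn, Gus, Ivy} ∩ {Cara, Finn, Ivy, Sam, Xiu} = {Cara, Finn, Ivy}
… ∩ ⟦white⟧ = {Cara, Finn, Ivy} ∩ {Cara, Gus, Ivy, Sam, Xiu} = {Cara, Ivy}
… ∩ ⟦dull⟧ = {Cara, Ivy} ∩ {Cara, Ivy, Sam, Xiu, Yan, Zed} = {Cara, Ivy}
⟦white dull block in front of Ona that Cara touched⟧ = {Cara, Ivy}; Xiu ∉ this set.

no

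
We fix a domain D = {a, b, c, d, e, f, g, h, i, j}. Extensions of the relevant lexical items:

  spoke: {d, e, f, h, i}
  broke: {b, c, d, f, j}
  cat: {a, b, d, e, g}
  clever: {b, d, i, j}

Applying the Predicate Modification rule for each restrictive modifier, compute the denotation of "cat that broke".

⟦that broke⟧ = ⟦broke⟧ = {b, c, d, f, j}
⟦cat⟧ = {a, b, d, e, g}
… ∩ ⟦that broke⟧ = {a, b, d, e, g} ∩ {b, c, d, f, j} = {b, d}
So ⟦cat that broke⟧ = {b, d}.

{b, d}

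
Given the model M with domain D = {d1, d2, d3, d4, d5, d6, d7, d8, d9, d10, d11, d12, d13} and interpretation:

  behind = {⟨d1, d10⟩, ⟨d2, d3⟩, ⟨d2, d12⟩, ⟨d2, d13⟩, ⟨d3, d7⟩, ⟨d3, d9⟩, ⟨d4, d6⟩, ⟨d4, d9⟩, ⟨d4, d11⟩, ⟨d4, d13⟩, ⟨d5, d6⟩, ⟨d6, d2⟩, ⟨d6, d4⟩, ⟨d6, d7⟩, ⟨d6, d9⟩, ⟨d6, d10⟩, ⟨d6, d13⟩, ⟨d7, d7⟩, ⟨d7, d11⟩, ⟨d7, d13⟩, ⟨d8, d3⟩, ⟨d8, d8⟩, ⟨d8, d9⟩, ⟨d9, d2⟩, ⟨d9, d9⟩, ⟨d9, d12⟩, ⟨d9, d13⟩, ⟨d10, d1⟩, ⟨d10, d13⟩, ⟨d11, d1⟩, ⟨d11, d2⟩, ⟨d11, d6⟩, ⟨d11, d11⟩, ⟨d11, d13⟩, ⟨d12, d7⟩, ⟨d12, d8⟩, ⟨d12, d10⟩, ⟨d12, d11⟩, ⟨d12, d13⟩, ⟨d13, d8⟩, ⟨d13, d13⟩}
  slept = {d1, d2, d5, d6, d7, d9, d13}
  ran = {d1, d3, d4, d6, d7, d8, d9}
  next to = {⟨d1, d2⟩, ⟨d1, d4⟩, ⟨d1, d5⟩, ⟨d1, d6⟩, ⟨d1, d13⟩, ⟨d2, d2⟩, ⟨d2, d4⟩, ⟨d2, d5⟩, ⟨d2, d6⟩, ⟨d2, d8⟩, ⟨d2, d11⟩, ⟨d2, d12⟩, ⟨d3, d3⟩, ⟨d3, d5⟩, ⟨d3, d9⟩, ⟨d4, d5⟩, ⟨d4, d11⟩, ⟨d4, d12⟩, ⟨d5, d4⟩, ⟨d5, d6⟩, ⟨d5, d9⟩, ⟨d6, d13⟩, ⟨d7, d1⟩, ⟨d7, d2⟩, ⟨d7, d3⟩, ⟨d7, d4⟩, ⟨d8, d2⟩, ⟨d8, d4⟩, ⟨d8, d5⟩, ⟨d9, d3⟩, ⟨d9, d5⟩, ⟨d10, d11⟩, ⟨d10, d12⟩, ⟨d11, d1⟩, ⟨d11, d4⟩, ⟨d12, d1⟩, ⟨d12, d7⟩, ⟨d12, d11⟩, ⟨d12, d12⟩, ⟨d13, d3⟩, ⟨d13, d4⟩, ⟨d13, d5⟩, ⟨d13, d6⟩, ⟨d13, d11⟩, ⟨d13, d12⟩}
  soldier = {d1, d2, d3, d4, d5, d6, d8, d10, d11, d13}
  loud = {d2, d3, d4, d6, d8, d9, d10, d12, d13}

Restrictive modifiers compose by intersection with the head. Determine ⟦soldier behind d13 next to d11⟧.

⟦behind d13⟧ = {x : ⟨x, d13⟩ ∈ ⟦behind⟧} = {d2, d4, d6, d7, d9, d10, d11, d12, d13}
⟦next to d11⟧ = {x : ⟨x, d11⟩ ∈ ⟦next to⟧} = {d2, d4, d10, d12, d13}
⟦soldier⟧ = {d1, d2, d3, d4, d5, d6, d8, d10, d11, d13}
… ∩ ⟦behind d13⟧ = {d1, d2, d3, d4, d5, d6, d8, d10, d11, d13} ∩ {d2, d4, d6, d7, d9, d10, d11, d12, d13} = {d2, d4, d6, d10, d11, d13}
… ∩ ⟦next to d11⟧ = {d2, d4, d6, d10, d11, d13} ∩ {d2, d4, d10, d12, d13} = {d2, d4, d10, d13}
So ⟦soldier behind d13 next to d11⟧ = {d2, d4, d10, d13}.

{d2, d4, d10, d13}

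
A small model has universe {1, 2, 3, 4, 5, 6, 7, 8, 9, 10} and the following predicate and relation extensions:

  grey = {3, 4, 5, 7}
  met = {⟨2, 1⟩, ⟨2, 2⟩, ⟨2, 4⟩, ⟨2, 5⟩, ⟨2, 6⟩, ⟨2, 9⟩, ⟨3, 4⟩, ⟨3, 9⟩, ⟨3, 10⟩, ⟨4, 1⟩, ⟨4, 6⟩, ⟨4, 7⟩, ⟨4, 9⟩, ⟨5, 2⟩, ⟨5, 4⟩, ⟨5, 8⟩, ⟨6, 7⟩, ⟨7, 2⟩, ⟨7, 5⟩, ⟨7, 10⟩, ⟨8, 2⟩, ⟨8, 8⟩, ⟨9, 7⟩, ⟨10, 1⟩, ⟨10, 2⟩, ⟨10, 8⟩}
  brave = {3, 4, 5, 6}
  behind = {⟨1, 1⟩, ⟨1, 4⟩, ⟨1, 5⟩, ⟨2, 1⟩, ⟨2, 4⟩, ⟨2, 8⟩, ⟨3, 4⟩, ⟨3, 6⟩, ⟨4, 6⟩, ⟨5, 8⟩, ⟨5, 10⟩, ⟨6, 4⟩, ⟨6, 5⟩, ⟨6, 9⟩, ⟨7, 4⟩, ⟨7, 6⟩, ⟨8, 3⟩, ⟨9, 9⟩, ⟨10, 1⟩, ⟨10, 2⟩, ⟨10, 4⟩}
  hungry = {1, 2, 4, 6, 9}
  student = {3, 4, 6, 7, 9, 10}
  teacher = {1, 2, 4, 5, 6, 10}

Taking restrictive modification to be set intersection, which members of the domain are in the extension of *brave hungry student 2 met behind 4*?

⟦2 met⟧ = {x : ⟨2, x⟩ ∈ ⟦met⟧} = {1, 2, 4, 5, 6, 9}
⟦behind 4⟧ = {x : ⟨x, 4⟩ ∈ ⟦behind⟧} = {1, 2, 3, 6, 7, 10}
⟦student⟧ = {3, 4, 6, 7, 9, 10}
… ∩ ⟦2 met⟧ = {3, 4, 6, 7, 9, 10} ∩ {1, 2, 4, 5, 6, 9} = {4, 6, 9}
… ∩ ⟦behind 4⟧ = {4, 6, 9} ∩ {1, 2, 3, 6, 7, 10} = {6}
… ∩ ⟦brave⟧ = {6} ∩ {3, 4, 5, 6} = {6}
… ∩ ⟦hungry⟧ = {6} ∩ {1, 2, 4, 6, 9} = {6}
So ⟦brave hungry student 2 met behind 4⟧ = {6}.

{6}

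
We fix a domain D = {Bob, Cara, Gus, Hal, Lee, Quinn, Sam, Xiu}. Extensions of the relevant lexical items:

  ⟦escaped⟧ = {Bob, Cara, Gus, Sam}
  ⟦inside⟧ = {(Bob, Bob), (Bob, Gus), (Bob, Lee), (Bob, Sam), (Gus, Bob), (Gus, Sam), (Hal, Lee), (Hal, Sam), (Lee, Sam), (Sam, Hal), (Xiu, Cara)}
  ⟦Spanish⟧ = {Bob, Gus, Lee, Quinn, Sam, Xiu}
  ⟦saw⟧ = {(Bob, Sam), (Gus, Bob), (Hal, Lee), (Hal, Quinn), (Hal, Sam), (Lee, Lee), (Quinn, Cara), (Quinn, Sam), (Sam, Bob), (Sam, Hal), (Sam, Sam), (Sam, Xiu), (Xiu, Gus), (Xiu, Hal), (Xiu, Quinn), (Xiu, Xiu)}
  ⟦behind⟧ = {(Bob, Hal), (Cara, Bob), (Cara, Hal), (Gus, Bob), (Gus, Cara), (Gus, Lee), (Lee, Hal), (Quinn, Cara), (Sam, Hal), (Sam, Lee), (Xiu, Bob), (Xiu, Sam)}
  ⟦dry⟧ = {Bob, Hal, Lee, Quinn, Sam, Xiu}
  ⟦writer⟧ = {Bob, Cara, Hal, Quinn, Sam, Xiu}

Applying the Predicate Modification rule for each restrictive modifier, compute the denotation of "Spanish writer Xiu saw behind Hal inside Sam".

{ }

⟦Xiu saw⟧ = {x : ⟨Xiu, x⟩ ∈ ⟦saw⟧} = {Gus, Hal, Quinn, Xiu}
⟦behind Hal⟧ = {x : ⟨x, Hal⟩ ∈ ⟦behind⟧} = {Bob, Cara, Lee, Sam}
⟦inside Sam⟧ = {x : ⟨x, Sam⟩ ∈ ⟦inside⟧} = {Bob, Gus, Hal, Lee}
⟦writer⟧ = {Bob, Cara, Hal, Quinn, Sam, Xiu}
… ∩ ⟦Xiu saw⟧ = {Bob, Cara, Hal, Quinn, Sam, Xiu} ∩ {Gus, Hal, Quinn, Xiu} = {Hal, Quinn, Xiu}
… ∩ ⟦behind Hal⟧ = {Hal, Quinn, Xiu} ∩ {Bob, Cara, Lee, Sam} = ∅
… ∩ ⟦inside Sam⟧ = ∅ ∩ {Bob, Gus, Hal, Lee} = ∅
… ∩ ⟦Spanish⟧ = ∅ ∩ {Bob, Gus, Lee, Quinn, Sam, Xiu} = ∅
So ⟦Spanish writer Xiu saw behind Hal inside Sam⟧ = { }.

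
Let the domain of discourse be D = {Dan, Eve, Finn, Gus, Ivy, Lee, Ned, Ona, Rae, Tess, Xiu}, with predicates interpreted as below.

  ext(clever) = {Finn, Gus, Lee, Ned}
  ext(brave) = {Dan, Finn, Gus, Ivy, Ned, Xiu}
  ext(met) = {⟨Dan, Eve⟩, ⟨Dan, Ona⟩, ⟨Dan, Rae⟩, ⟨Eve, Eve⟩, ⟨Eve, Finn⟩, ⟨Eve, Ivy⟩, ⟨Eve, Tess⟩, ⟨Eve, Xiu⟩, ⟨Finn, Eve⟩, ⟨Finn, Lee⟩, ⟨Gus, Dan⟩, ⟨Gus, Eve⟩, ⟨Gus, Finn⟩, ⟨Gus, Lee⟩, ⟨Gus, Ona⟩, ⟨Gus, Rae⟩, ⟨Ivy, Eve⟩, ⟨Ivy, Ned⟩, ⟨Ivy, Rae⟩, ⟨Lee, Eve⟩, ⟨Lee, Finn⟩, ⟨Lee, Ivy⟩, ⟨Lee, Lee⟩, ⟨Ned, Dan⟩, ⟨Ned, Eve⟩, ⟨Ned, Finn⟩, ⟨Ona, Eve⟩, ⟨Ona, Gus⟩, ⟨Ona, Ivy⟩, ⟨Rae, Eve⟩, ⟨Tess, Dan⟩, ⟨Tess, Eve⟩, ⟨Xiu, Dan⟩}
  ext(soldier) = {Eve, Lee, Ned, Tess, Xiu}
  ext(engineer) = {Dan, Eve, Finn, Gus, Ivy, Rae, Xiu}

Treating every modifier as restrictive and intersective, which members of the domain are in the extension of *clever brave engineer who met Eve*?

{Finn, Gus}

⟦who met Eve⟧ = {x : ⟨x, Eve⟩ ∈ ⟦met⟧} = {Dan, Eve, Finn, Gus, Ivy, Lee, Ned, Ona, Rae, Tess}
⟦engineer⟧ = {Dan, Eve, Finn, Gus, Ivy, Rae, Xiu}
… ∩ ⟦who met Eve⟧ = {Dan, Eve, Finn, Gus, Ivy, Rae, Xiu} ∩ {Dan, Eve, Finn, Gus, Ivy, Lee, Ned, Ona, Rae, Tess} = {Dan, Eve, Finn, Gus, Ivy, Rae}
… ∩ ⟦clever⟧ = {Dan, Eve, Finn, Gus, Ivy, Rae} ∩ {Finn, Gus, Lee, Ned} = {Finn, Gus}
… ∩ ⟦brave⟧ = {Finn, Gus} ∩ {Dan, Finn, Gus, Ivy, Ned, Xiu} = {Finn, Gus}
So ⟦clever brave engineer who met Eve⟧ = {Finn, Gus}.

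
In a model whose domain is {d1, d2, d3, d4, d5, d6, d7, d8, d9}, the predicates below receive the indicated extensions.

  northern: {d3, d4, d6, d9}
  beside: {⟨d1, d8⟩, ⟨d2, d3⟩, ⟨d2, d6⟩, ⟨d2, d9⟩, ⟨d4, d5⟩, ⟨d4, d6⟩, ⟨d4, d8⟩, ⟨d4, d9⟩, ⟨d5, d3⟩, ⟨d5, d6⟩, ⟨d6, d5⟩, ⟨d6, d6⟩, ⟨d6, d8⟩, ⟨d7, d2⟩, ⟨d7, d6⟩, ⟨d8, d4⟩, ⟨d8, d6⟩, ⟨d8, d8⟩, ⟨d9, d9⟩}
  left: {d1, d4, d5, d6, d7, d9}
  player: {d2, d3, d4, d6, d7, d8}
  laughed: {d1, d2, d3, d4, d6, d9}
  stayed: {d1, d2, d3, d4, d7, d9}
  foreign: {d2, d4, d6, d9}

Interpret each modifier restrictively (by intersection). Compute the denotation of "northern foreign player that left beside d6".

⟦that left⟧ = ⟦left⟧ = {d1, d4, d5, d6, d7, d9}
⟦beside d6⟧ = {x : ⟨x, d6⟩ ∈ ⟦beside⟧} = {d2, d4, d5, d6, d7, d8}
⟦player⟧ = {d2, d3, d4, d6, d7, d8}
… ∩ ⟦that left⟧ = {d2, d3, d4, d6, d7, d8} ∩ {d1, d4, d5, d6, d7, d9} = {d4, d6, d7}
… ∩ ⟦beside d6⟧ = {d4, d6, d7} ∩ {d2, d4, d5, d6, d7, d8} = {d4, d6, d7}
… ∩ ⟦northern⟧ = {d4, d6, d7} ∩ {d3, d4, d6, d9} = {d4, d6}
… ∩ ⟦foreign⟧ = {d4, d6} ∩ {d2, d4, d6, d9} = {d4, d6}
So ⟦northern foreign player that left beside d6⟧ = {d4, d6}.

{d4, d6}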